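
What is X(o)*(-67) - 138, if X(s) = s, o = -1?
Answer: -71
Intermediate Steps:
X(o)*(-67) - 138 = -1*(-67) - 138 = 67 - 138 = -71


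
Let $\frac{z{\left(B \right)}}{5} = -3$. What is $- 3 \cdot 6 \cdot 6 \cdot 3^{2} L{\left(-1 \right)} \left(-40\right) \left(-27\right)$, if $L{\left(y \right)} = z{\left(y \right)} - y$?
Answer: $14696640$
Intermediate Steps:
$z{\left(B \right)} = -15$ ($z{\left(B \right)} = 5 \left(-3\right) = -15$)
$L{\left(y \right)} = -15 - y$
$- 3 \cdot 6 \cdot 6 \cdot 3^{2} L{\left(-1 \right)} \left(-40\right) \left(-27\right) = - 3 \cdot 6 \cdot 6 \cdot 3^{2} \left(-15 - -1\right) \left(-40\right) \left(-27\right) = - 3 \cdot 36 \cdot 9 \left(-15 + 1\right) \left(-40\right) \left(-27\right) = \left(-3\right) 324 \left(-14\right) \left(-40\right) \left(-27\right) = \left(-972\right) \left(-14\right) \left(-40\right) \left(-27\right) = 13608 \left(-40\right) \left(-27\right) = \left(-544320\right) \left(-27\right) = 14696640$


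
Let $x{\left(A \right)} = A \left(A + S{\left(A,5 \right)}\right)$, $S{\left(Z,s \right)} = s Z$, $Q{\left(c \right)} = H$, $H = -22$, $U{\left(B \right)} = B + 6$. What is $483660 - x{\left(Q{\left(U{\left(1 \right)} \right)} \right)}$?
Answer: $480756$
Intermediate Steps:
$U{\left(B \right)} = 6 + B$
$Q{\left(c \right)} = -22$
$S{\left(Z,s \right)} = Z s$
$x{\left(A \right)} = 6 A^{2}$ ($x{\left(A \right)} = A \left(A + A 5\right) = A \left(A + 5 A\right) = A 6 A = 6 A^{2}$)
$483660 - x{\left(Q{\left(U{\left(1 \right)} \right)} \right)} = 483660 - 6 \left(-22\right)^{2} = 483660 - 6 \cdot 484 = 483660 - 2904 = 480756$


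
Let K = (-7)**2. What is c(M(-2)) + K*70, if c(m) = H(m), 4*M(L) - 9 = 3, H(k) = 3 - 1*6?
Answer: 3427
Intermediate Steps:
H(k) = -3 (H(k) = 3 - 6 = -3)
M(L) = 3 (M(L) = 9/4 + (1/4)*3 = 9/4 + 3/4 = 3)
c(m) = -3
K = 49
c(M(-2)) + K*70 = -3 + 49*70 = -3 + 3430 = 3427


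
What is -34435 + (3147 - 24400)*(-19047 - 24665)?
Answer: 928976701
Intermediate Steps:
-34435 + (3147 - 24400)*(-19047 - 24665) = -34435 - 21253*(-43712) = -34435 + 929011136 = 928976701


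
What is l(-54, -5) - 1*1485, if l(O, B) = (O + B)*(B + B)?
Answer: -895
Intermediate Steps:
l(O, B) = 2*B*(B + O) (l(O, B) = (B + O)*(2*B) = 2*B*(B + O))
l(-54, -5) - 1*1485 = 2*(-5)*(-5 - 54) - 1*1485 = 2*(-5)*(-59) - 1485 = 590 - 1485 = -895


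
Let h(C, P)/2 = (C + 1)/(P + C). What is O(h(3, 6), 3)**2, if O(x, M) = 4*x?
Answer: 1024/81 ≈ 12.642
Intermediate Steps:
h(C, P) = 2*(1 + C)/(C + P) (h(C, P) = 2*((C + 1)/(P + C)) = 2*((1 + C)/(C + P)) = 2*(1 + C)/(C + P))
O(h(3, 6), 3)**2 = (4*(2*(1 + 3)/(3 + 6)))**2 = (4*(2*4/9))**2 = (4*(2*(1/9)*4))**2 = (4*(8/9))**2 = (32/9)**2 = 1024/81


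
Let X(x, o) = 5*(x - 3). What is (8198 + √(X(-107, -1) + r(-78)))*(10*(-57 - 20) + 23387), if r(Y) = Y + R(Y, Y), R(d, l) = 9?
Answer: 185414166 + 22617*I*√619 ≈ 1.8541e+8 + 5.627e+5*I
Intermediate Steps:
X(x, o) = -15 + 5*x (X(x, o) = 5*(-3 + x) = -15 + 5*x)
r(Y) = 9 + Y (r(Y) = Y + 9 = 9 + Y)
(8198 + √(X(-107, -1) + r(-78)))*(10*(-57 - 20) + 23387) = (8198 + √((-15 + 5*(-107)) + (9 - 78)))*(10*(-57 - 20) + 23387) = (8198 + √((-15 - 535) - 69))*(10*(-77) + 23387) = (8198 + √(-550 - 69))*(-770 + 23387) = (8198 + √(-619))*22617 = (8198 + I*√619)*22617 = 185414166 + 22617*I*√619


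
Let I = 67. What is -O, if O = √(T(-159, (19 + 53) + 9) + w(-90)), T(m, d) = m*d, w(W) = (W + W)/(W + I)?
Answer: -3*I*√756539/23 ≈ -113.45*I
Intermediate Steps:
w(W) = 2*W/(67 + W) (w(W) = (W + W)/(W + 67) = (2*W)/(67 + W) = 2*W/(67 + W))
T(m, d) = d*m
O = 3*I*√756539/23 (O = √(((19 + 53) + 9)*(-159) + 2*(-90)/(67 - 90)) = √((72 + 9)*(-159) + 2*(-90)/(-23)) = √(81*(-159) + 2*(-90)*(-1/23)) = √(-12879 + 180/23) = √(-296037/23) = 3*I*√756539/23 ≈ 113.45*I)
-O = -3*I*√756539/23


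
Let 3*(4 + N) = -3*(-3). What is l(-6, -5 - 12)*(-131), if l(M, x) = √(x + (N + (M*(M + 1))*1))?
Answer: -262*√3 ≈ -453.80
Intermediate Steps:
N = -1 (N = -4 + (-3*(-3))/3 = -4 + (⅓)*9 = -4 + 3 = -1)
l(M, x) = √(-1 + x + M*(1 + M)) (l(M, x) = √(x + (-1 + (M*(M + 1))*1)) = √(x + (-1 + (M*(1 + M))*1)) = √(x + (-1 + M*(1 + M))) = √(-1 + x + M*(1 + M)))
l(-6, -5 - 12)*(-131) = √(-1 - 6 + (-5 - 12) + (-6)²)*(-131) = √(-1 - 6 - 17 + 36)*(-131) = √12*(-131) = (2*√3)*(-131) = -262*√3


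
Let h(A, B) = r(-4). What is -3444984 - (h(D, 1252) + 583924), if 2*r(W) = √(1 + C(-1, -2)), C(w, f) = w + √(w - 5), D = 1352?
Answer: -4028908 - (-6)^(¼)/2 ≈ -4.0289e+6 - 0.55334*I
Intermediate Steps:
C(w, f) = w + √(-5 + w)
r(W) = 6^(¼)*√I/2 (r(W) = √(1 + (-1 + √(-5 - 1)))/2 = √(1 + (-1 + √(-6)))/2 = √(1 + (-1 + I*√6))/2 = √(I*√6)/2 = (6^(¼)*√I)/2 = 6^(¼)*√I/2)
h(A, B) = 6^(¼)*√I/2
-3444984 - (h(D, 1252) + 583924) = -3444984 - (6^(¼)*√I/2 + 583924) = -3444984 - (583924 + 6^(¼)*√I/2) = -3444984 + (-583924 - 6^(¼)*√I/2) = -4028908 - 6^(¼)*√I/2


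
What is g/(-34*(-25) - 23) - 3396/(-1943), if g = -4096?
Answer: -5150036/1606861 ≈ -3.2050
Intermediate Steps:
g/(-34*(-25) - 23) - 3396/(-1943) = -4096/(-34*(-25) - 23) - 3396/(-1943) = -4096/(850 - 23) - 3396*(-1/1943) = -4096/827 + 3396/1943 = -5150036/1606861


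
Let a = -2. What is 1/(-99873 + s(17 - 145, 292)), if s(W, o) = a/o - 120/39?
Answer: -1898/189564807 ≈ -1.0012e-5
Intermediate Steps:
s(W, o) = -40/13 - 2/o (s(W, o) = -2/o - 120/39 = -2/o - 120*1/39 = -2/o - 40/13 = -40/13 - 2/o)
1/(-99873 + s(17 - 145, 292)) = 1/(-99873 + (-40/13 - 2/292)) = 1/(-99873 + (-40/13 - 2*1/292)) = 1/(-99873 + (-40/13 - 1/146)) = 1/(-99873 - 5853/1898) = 1/(-189564807/1898) = -1898/189564807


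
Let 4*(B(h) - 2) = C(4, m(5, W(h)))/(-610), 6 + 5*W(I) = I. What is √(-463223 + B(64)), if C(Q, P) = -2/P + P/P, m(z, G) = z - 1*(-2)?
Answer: I*√1351337948198/1708 ≈ 680.6*I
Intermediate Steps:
W(I) = -6/5 + I/5
m(z, G) = 2 + z (m(z, G) = z + 2 = 2 + z)
C(Q, P) = 1 - 2/P (C(Q, P) = -2/P + 1 = 1 - 2/P)
B(h) = 6831/3416 (B(h) = 2 + (((-2 + (2 + 5))/(2 + 5))/(-610))/4 = 2 + (((-2 + 7)/7)*(-1/610))/4 = 2 + (((⅐)*5)*(-1/610))/4 = 2 + ((5/7)*(-1/610))/4 = 2 + (¼)*(-1/854) = 2 - 1/3416 = 6831/3416)
√(-463223 + B(64)) = √(-463223 + 6831/3416) = √(-1582362937/3416) = I*√1351337948198/1708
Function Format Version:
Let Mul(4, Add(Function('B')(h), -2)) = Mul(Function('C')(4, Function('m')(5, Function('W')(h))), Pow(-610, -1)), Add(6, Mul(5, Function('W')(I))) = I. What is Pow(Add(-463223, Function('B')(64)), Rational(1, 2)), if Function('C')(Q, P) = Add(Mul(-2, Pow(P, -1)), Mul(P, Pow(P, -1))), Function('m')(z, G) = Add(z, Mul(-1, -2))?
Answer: Mul(Rational(1, 1708), I, Pow(1351337948198, Rational(1, 2))) ≈ Mul(680.60, I)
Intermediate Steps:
Function('W')(I) = Add(Rational(-6, 5), Mul(Rational(1, 5), I))
Function('m')(z, G) = Add(2, z) (Function('m')(z, G) = Add(z, 2) = Add(2, z))
Function('C')(Q, P) = Add(1, Mul(-2, Pow(P, -1))) (Function('C')(Q, P) = Add(Mul(-2, Pow(P, -1)), 1) = Add(1, Mul(-2, Pow(P, -1))))
Function('B')(h) = Rational(6831, 3416) (Function('B')(h) = Add(2, Mul(Rational(1, 4), Mul(Mul(Pow(Add(2, 5), -1), Add(-2, Add(2, 5))), Pow(-610, -1)))) = Add(2, Mul(Rational(1, 4), Mul(Mul(Pow(7, -1), Add(-2, 7)), Rational(-1, 610)))) = Add(2, Mul(Rational(1, 4), Mul(Mul(Rational(1, 7), 5), Rational(-1, 610)))) = Add(2, Mul(Rational(1, 4), Mul(Rational(5, 7), Rational(-1, 610)))) = Add(2, Mul(Rational(1, 4), Rational(-1, 854))) = Add(2, Rational(-1, 3416)) = Rational(6831, 3416))
Pow(Add(-463223, Function('B')(64)), Rational(1, 2)) = Pow(Add(-463223, Rational(6831, 3416)), Rational(1, 2)) = Pow(Rational(-1582362937, 3416), Rational(1, 2)) = Mul(Rational(1, 1708), I, Pow(1351337948198, Rational(1, 2)))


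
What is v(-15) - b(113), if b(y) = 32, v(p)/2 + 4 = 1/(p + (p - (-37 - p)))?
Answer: -161/4 ≈ -40.250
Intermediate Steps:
v(p) = -8 + 2/(37 + 3*p) (v(p) = -8 + 2/(p + (p - (-37 - p))) = -8 + 2/(p + (p + (37 + p))) = -8 + 2/(p + (37 + 2*p)) = -8 + 2/(37 + 3*p))
v(-15) - b(113) = 6*(-49 - 4*(-15))/(37 + 3*(-15)) - 1*32 = 6*(-49 + 60)/(37 - 45) - 32 = 6*11/(-8) - 32 = 6*(-1/8)*11 - 32 = -33/4 - 32 = -161/4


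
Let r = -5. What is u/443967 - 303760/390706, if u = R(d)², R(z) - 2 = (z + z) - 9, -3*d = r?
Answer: -606843733927/780572568159 ≈ -0.77743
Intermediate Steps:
d = 5/3 (d = -⅓*(-5) = 5/3 ≈ 1.6667)
R(z) = -7 + 2*z (R(z) = 2 + ((z + z) - 9) = 2 + (2*z - 9) = 2 + (-9 + 2*z) = -7 + 2*z)
u = 121/9 (u = (-7 + 2*(5/3))² = (-7 + 10/3)² = (-11/3)² = 121/9 ≈ 13.444)
u/443967 - 303760/390706 = (121/9)/443967 - 303760/390706 = (121/9)*(1/443967) - 303760*1/390706 = 121/3995703 - 151880/195353 = -606843733927/780572568159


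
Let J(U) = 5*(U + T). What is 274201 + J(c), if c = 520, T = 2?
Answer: 276811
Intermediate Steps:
J(U) = 10 + 5*U (J(U) = 5*(U + 2) = 5*(2 + U) = 10 + 5*U)
274201 + J(c) = 274201 + (10 + 5*520) = 274201 + (10 + 2600) = 274201 + 2610 = 276811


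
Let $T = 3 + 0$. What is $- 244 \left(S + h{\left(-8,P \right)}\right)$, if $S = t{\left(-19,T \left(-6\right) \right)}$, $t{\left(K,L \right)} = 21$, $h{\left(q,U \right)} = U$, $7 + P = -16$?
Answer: $488$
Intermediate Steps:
$P = -23$ ($P = -7 - 16 = -23$)
$T = 3$
$S = 21$
$- 244 \left(S + h{\left(-8,P \right)}\right) = - 244 \left(21 - 23\right) = \left(-244\right) \left(-2\right) = 488$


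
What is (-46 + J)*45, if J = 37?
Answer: -405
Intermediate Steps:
(-46 + J)*45 = (-46 + 37)*45 = -9*45 = -405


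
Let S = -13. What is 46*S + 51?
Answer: -547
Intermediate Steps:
46*S + 51 = 46*(-13) + 51 = -598 + 51 = -547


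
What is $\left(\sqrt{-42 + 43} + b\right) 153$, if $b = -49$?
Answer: $-7344$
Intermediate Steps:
$\left(\sqrt{-42 + 43} + b\right) 153 = \left(\sqrt{-42 + 43} - 49\right) 153 = \left(\sqrt{1} - 49\right) 153 = \left(1 - 49\right) 153 = \left(-48\right) 153 = -7344$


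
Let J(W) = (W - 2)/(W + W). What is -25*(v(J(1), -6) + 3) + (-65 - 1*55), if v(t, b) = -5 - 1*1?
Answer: -45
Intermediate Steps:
J(W) = (-2 + W)/(2*W) (J(W) = (-2 + W)/((2*W)) = (-2 + W)*(1/(2*W)) = (-2 + W)/(2*W))
v(t, b) = -6 (v(t, b) = -5 - 1 = -6)
-25*(v(J(1), -6) + 3) + (-65 - 1*55) = -25*(-6 + 3) + (-65 - 1*55) = -25*(-3) + (-65 - 55) = 75 - 120 = -45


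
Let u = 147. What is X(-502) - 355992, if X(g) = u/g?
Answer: -178708131/502 ≈ -3.5599e+5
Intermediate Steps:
X(g) = 147/g
X(-502) - 355992 = 147/(-502) - 355992 = 147*(-1/502) - 355992 = -147/502 - 355992 = -178708131/502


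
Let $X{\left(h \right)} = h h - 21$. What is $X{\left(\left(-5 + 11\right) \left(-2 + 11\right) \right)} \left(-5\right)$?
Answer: $-14475$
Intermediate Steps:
$X{\left(h \right)} = -21 + h^{2}$ ($X{\left(h \right)} = h^{2} - 21 = -21 + h^{2}$)
$X{\left(\left(-5 + 11\right) \left(-2 + 11\right) \right)} \left(-5\right) = \left(-21 + \left(\left(-5 + 11\right) \left(-2 + 11\right)\right)^{2}\right) \left(-5\right) = \left(-21 + \left(6 \cdot 9\right)^{2}\right) \left(-5\right) = \left(-21 + 54^{2}\right) \left(-5\right) = \left(-21 + 2916\right) \left(-5\right) = 2895 \left(-5\right) = -14475$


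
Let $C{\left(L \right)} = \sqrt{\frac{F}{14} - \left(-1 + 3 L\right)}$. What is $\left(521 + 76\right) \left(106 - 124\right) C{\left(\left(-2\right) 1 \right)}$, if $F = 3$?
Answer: $- \frac{5373 \sqrt{1414}}{7} \approx -28863.0$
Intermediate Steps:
$C{\left(L \right)} = \sqrt{\frac{17}{14} - 3 L}$ ($C{\left(L \right)} = \sqrt{\frac{3}{14} - \left(-1 + 3 L\right)} = \sqrt{\frac{17}{14} - 3 L}$)
$\left(521 + 76\right) \left(106 - 124\right) C{\left(\left(-2\right) 1 \right)} = \left(521 + 76\right) \left(106 - 124\right) \frac{\sqrt{238 - 588 \left(\left(-2\right) 1\right)}}{14} = 597 \left(-18\right) \frac{\sqrt{238 - -1176}}{14} = - 10746 \frac{\sqrt{238 + 1176}}{14} = - 10746 \frac{\sqrt{1414}}{14} = - \frac{5373 \sqrt{1414}}{7}$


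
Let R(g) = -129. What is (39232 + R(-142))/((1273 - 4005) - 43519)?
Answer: -39103/46251 ≈ -0.84545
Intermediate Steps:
(39232 + R(-142))/((1273 - 4005) - 43519) = (39232 - 129)/((1273 - 4005) - 43519) = 39103/(-2732 - 43519) = 39103/(-46251) = 39103*(-1/46251) = -39103/46251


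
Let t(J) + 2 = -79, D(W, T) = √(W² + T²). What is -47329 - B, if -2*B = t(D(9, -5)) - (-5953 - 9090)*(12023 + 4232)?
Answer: 122214613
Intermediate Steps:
D(W, T) = √(T² + W²)
t(J) = -81 (t(J) = -2 - 79 = -81)
B = -122261942 (B = -(-81 - (-5953 - 9090)*(12023 + 4232))/2 = -(-81 - (-15043)*16255)/2 = -(-81 - 1*(-244523965))/2 = -(-81 + 244523965)/2 = -½*244523884 = -122261942)
-47329 - B = -47329 - 1*(-122261942) = -47329 + 122261942 = 122214613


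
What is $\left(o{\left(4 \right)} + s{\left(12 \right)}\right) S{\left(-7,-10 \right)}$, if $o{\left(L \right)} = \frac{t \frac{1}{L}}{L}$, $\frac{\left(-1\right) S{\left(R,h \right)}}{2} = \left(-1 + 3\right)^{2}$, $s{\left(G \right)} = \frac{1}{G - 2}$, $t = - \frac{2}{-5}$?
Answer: $-1$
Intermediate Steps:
$t = \frac{2}{5}$ ($t = \left(-2\right) \left(- \frac{1}{5}\right) = \frac{2}{5} \approx 0.4$)
$s{\left(G \right)} = \frac{1}{-2 + G}$
$S{\left(R,h \right)} = -8$ ($S{\left(R,h \right)} = - 2 \left(-1 + 3\right)^{2} = - 2 \cdot 2^{2} = \left(-2\right) 4 = -8$)
$o{\left(L \right)} = \frac{2}{5 L^{2}}$ ($o{\left(L \right)} = \frac{\frac{2}{5} \frac{1}{L}}{L} = \frac{2}{5 L^{2}}$)
$\left(o{\left(4 \right)} + s{\left(12 \right)}\right) S{\left(-7,-10 \right)} = \left(\frac{2}{5 \cdot 16} + \frac{1}{-2 + 12}\right) \left(-8\right) = \left(\frac{2}{5} \cdot \frac{1}{16} + \frac{1}{10}\right) \left(-8\right) = \left(\frac{1}{40} + \frac{1}{10}\right) \left(-8\right) = \frac{1}{8} \left(-8\right) = -1$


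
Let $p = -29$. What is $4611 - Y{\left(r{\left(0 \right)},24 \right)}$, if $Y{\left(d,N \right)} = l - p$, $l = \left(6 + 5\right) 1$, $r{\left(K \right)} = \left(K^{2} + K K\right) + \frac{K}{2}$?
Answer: $4571$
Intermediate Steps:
$r{\left(K \right)} = \frac{K}{2} + 2 K^{2}$ ($r{\left(K \right)} = \left(K^{2} + K^{2}\right) + K \frac{1}{2} = 2 K^{2} + \frac{K}{2} = \frac{K}{2} + 2 K^{2}$)
$l = 11$ ($l = 11 \cdot 1 = 11$)
$Y{\left(d,N \right)} = 40$ ($Y{\left(d,N \right)} = 11 - -29 = 11 + 29 = 40$)
$4611 - Y{\left(r{\left(0 \right)},24 \right)} = 4611 - 40 = 4571$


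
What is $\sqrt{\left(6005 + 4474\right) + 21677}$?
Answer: $2 \sqrt{8039} \approx 179.32$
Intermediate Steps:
$\sqrt{\left(6005 + 4474\right) + 21677} = \sqrt{10479 + 21677} = \sqrt{32156} = 2 \sqrt{8039}$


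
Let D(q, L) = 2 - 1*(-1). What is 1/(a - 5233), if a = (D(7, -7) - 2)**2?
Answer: -1/5232 ≈ -0.00019113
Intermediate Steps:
D(q, L) = 3 (D(q, L) = 2 + 1 = 3)
a = 1 (a = (3 - 2)**2 = 1**2 = 1)
1/(a - 5233) = 1/(1 - 5233) = 1/(-5232) = -1/5232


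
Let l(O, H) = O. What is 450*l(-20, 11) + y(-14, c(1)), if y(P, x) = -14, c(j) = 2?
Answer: -9014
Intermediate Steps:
450*l(-20, 11) + y(-14, c(1)) = 450*(-20) - 14 = -9000 - 14 = -9014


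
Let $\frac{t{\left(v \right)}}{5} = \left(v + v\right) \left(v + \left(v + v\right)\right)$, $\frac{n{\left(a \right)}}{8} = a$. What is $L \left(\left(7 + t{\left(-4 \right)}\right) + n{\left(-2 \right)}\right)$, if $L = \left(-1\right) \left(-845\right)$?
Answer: $397995$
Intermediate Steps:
$n{\left(a \right)} = 8 a$
$t{\left(v \right)} = 30 v^{2}$ ($t{\left(v \right)} = 5 \left(v + v\right) \left(v + \left(v + v\right)\right) = 5 \cdot 2 v \left(v + 2 v\right) = 5 \cdot 2 v 3 v = 5 \cdot 6 v^{2} = 30 v^{2}$)
$L = 845$
$L \left(\left(7 + t{\left(-4 \right)}\right) + n{\left(-2 \right)}\right) = 845 \left(\left(7 + 30 \left(-4\right)^{2}\right) + 8 \left(-2\right)\right) = 845 \left(\left(7 + 30 \cdot 16\right) - 16\right) = 845 \left(\left(7 + 480\right) - 16\right) = 845 \left(487 - 16\right) = 845 \cdot 471 = 397995$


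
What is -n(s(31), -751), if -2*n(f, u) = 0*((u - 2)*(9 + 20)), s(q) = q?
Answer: 0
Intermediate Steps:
n(f, u) = 0 (n(f, u) = -0*(u - 2)*(9 + 20) = -0*(-2 + u)*29 = -0*(-58 + 29*u) = -½*0 = 0)
-n(s(31), -751) = -1*0 = 0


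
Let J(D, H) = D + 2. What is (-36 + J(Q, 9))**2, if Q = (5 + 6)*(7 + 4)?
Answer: 7569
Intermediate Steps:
Q = 121 (Q = 11*11 = 121)
J(D, H) = 2 + D
(-36 + J(Q, 9))**2 = (-36 + (2 + 121))**2 = (-36 + 123)**2 = 87**2 = 7569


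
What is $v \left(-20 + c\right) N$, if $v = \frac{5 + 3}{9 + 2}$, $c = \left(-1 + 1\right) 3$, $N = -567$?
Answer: $\frac{90720}{11} \approx 8247.3$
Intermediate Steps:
$c = 0$ ($c = 0 \cdot 3 = 0$)
$v = \frac{8}{11} \approx 0.72727$
$v \left(-20 + c\right) N = \frac{8 \left(-20 + 0\right)}{11} \left(-567\right) = \frac{8}{11} \left(-20\right) \left(-567\right) = \left(- \frac{160}{11}\right) \left(-567\right) = \frac{90720}{11}$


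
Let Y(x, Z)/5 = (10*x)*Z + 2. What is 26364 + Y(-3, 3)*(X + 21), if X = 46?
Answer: -3116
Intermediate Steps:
Y(x, Z) = 10 + 50*Z*x (Y(x, Z) = 5*((10*x)*Z + 2) = 5*(10*Z*x + 2) = 5*(2 + 10*Z*x) = 10 + 50*Z*x)
26364 + Y(-3, 3)*(X + 21) = 26364 + (10 + 50*3*(-3))*(46 + 21) = 26364 + (10 - 450)*67 = 26364 - 440*67 = 26364 - 29480 = -3116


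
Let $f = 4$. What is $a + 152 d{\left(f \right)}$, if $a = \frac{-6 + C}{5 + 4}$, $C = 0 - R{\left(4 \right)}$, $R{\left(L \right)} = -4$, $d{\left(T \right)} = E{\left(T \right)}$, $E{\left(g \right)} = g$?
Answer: $\frac{5470}{9} \approx 607.78$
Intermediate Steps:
$d{\left(T \right)} = T$
$C = 4$ ($C = 0 - -4 = 0 + 4 = 4$)
$a = - \frac{2}{9}$ ($a = \frac{-6 + 4}{5 + 4} = \frac{1}{9} \left(-2\right) = - \frac{2}{9} \approx -0.22222$)
$a + 152 d{\left(f \right)} = - \frac{2}{9} + 152 \cdot 4 = - \frac{2}{9} + 608 = \frac{5470}{9}$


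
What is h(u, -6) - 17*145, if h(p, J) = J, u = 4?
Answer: -2471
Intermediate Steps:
h(u, -6) - 17*145 = -6 - 17*145 = -6 - 2465 = -2471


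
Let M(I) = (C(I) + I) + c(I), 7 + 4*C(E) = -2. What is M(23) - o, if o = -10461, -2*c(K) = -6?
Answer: 41939/4 ≈ 10485.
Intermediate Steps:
c(K) = 3 (c(K) = -1/2*(-6) = 3)
C(E) = -9/4 (C(E) = -7/4 + (1/4)*(-2) = -7/4 - 1/2 = -9/4)
M(I) = 3/4 + I (M(I) = (-9/4 + I) + 3 = 3/4 + I)
M(23) - o = (3/4 + 23) - 1*(-10461) = 95/4 + 10461 = 41939/4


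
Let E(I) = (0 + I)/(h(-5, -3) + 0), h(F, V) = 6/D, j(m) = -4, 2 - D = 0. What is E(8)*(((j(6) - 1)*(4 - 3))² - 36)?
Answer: -88/3 ≈ -29.333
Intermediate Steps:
D = 2 (D = 2 - 1*0 = 2 + 0 = 2)
h(F, V) = 3 (h(F, V) = 6/2 = 6*(½) = 3)
E(I) = I/3 (E(I) = (0 + I)/(3 + 0) = I/3)
E(8)*(((j(6) - 1)*(4 - 3))² - 36) = ((⅓)*8)*(((-4 - 1)*(4 - 3))² - 36) = 8*((-5*1)² - 36)/3 = 8*((-5)² - 36)/3 = 8*(25 - 36)/3 = (8/3)*(-11) = -88/3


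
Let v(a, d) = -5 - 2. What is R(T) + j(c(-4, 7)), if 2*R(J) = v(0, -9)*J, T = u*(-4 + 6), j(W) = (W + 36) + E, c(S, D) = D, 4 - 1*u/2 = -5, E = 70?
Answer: -13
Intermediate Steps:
u = 18 (u = 8 - 2*(-5) = 8 + 10 = 18)
j(W) = 106 + W (j(W) = (W + 36) + 70 = (36 + W) + 70 = 106 + W)
v(a, d) = -7
T = 36 (T = 18*(-4 + 6) = 18*2 = 36)
R(J) = -7*J/2 (R(J) = (-7*J)/2 = -7*J/2)
R(T) + j(c(-4, 7)) = -7/2*36 + (106 + 7) = -126 + 113 = -13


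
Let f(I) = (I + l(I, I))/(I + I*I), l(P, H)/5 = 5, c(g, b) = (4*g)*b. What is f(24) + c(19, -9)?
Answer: -410351/600 ≈ -683.92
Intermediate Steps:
c(g, b) = 4*b*g
l(P, H) = 25 (l(P, H) = 5*5 = 25)
f(I) = (25 + I)/(I + I²) (f(I) = (I + 25)/(I + I*I) = (25 + I)/(I + I²))
f(24) + c(19, -9) = (25 + 24)/(24*(1 + 24)) + 4*(-9)*19 = (1/24)*49/25 - 684 = (1/24)*(1/25)*49 - 684 = 49/600 - 684 = -410351/600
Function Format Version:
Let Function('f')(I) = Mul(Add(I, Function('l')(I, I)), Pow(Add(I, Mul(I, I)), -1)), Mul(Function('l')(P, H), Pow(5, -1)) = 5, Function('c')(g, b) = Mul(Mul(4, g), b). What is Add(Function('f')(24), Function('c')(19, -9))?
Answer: Rational(-410351, 600) ≈ -683.92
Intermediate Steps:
Function('c')(g, b) = Mul(4, b, g)
Function('l')(P, H) = 25 (Function('l')(P, H) = Mul(5, 5) = 25)
Function('f')(I) = Mul(Pow(Add(I, Pow(I, 2)), -1), Add(25, I)) (Function('f')(I) = Mul(Add(I, 25), Pow(Add(I, Mul(I, I)), -1)) = Mul(Add(25, I), Pow(Add(I, Pow(I, 2)), -1)) = Mul(Pow(Add(I, Pow(I, 2)), -1), Add(25, I)))
Add(Function('f')(24), Function('c')(19, -9)) = Add(Mul(Pow(24, -1), Pow(Add(1, 24), -1), Add(25, 24)), Mul(4, -9, 19)) = Add(Mul(Rational(1, 24), Pow(25, -1), 49), -684) = Add(Mul(Rational(1, 24), Rational(1, 25), 49), -684) = Add(Rational(49, 600), -684) = Rational(-410351, 600)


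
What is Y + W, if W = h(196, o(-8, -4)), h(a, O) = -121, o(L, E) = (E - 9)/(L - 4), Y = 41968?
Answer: 41847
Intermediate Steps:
o(L, E) = (-9 + E)/(-4 + L)
W = -121
Y + W = 41968 - 121 = 41847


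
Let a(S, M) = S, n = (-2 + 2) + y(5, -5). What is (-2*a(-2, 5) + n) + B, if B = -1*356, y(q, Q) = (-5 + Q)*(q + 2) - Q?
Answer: -417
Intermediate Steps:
y(q, Q) = -Q + (-5 + Q)*(2 + q) (y(q, Q) = (-5 + Q)*(2 + q) - Q = -Q + (-5 + Q)*(2 + q))
n = -65 (n = (-2 + 2) + (-10 - 5 - 5*5 - 5*5) = 0 + (-10 - 5 - 25 - 25) = 0 - 65 = -65)
B = -356
(-2*a(-2, 5) + n) + B = (-2*(-2) - 65) - 356 = (4 - 65) - 356 = -61 - 356 = -417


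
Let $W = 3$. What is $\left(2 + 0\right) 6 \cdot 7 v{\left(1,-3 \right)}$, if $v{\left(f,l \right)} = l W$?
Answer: $-756$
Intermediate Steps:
$v{\left(f,l \right)} = 3 l$ ($v{\left(f,l \right)} = l 3 = 3 l$)
$\left(2 + 0\right) 6 \cdot 7 v{\left(1,-3 \right)} = \left(2 + 0\right) 6 \cdot 7 \cdot 3 \left(-3\right) = 2 \cdot 6 \cdot 7 \left(-9\right) = 12 \cdot 7 \left(-9\right) = 84 \left(-9\right) = -756$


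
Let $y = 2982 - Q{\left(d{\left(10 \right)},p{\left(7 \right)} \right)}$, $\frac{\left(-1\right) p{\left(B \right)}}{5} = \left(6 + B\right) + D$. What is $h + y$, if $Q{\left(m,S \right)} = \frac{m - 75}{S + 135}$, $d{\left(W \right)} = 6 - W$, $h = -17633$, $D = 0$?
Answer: $- \frac{1025491}{70} \approx -14650.0$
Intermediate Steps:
$p{\left(B \right)} = -30 - 5 B$ ($p{\left(B \right)} = - 5 \left(\left(6 + B\right) + 0\right) = - 5 \left(6 + B\right) = -30 - 5 B$)
$Q{\left(m,S \right)} = \frac{-75 + m}{135 + S}$
$y = \frac{208819}{70}$ ($y = 2982 - \frac{-75 + \left(6 - 10\right)}{135 - 65} = 2982 - \frac{-75 - 4}{135 - 65} = 2982 - \frac{1}{70} \left(-79\right) = 2982 - - \frac{79}{70} = 2982 + \frac{79}{70} = \frac{208819}{70} \approx 2983.1$)
$h + y = -17633 + \frac{208819}{70} = - \frac{1025491}{70}$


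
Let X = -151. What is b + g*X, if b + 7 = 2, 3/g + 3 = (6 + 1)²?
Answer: -683/46 ≈ -14.848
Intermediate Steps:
g = 3/46 (g = 3/(-3 + (6 + 1)²) = 3/(-3 + 7²) = 3/(-3 + 49) = 3/46 ≈ 0.065217)
b = -5 (b = -7 + 2 = -5)
b + g*X = -5 + (3/46)*(-151) = -5 - 453/46 = -683/46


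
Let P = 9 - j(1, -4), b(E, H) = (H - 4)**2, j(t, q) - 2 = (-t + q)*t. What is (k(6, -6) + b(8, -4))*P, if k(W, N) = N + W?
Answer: 768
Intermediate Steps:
j(t, q) = 2 + t*(q - t) (j(t, q) = 2 + (-t + q)*t = 2 + (q - t)*t = 2 + t*(q - t))
b(E, H) = (-4 + H)**2
P = 12 (P = 9 - (2 - 1*1**2 - 4*1) = 9 - (2 - 1*1 - 4) = 9 - (2 - 1 - 4) = 9 - 1*(-3) = 9 + 3 = 12)
(k(6, -6) + b(8, -4))*P = ((-6 + 6) + (-4 - 4)**2)*12 = (0 + (-8)**2)*12 = (0 + 64)*12 = 64*12 = 768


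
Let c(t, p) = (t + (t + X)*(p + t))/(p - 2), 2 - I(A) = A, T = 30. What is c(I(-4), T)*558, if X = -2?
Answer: 20925/7 ≈ 2989.3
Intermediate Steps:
I(A) = 2 - A
c(t, p) = (t + (-2 + t)*(p + t))/(-2 + p) (c(t, p) = (t + (t - 2)*(p + t))/(p - 2) = (t + (-2 + t)*(p + t))/(-2 + p))
c(I(-4), T)*558 = (((2 - 1*(-4))**2 - (2 - 1*(-4)) - 2*30 + 30*(2 - 1*(-4)))/(-2 + 30))*558 = (((2 + 4)**2 - (2 + 4) - 60 + 30*(2 + 4))/28)*558 = ((6**2 - 1*6 - 60 + 30*6)/28)*558 = ((36 - 6 - 60 + 180)/28)*558 = ((1/28)*150)*558 = (75/14)*558 = 20925/7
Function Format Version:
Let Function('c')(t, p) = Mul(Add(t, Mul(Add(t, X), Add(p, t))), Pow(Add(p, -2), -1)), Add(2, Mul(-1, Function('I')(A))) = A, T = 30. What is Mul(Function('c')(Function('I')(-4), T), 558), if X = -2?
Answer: Rational(20925, 7) ≈ 2989.3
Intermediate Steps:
Function('I')(A) = Add(2, Mul(-1, A))
Function('c')(t, p) = Mul(Pow(Add(-2, p), -1), Add(t, Mul(Add(-2, t), Add(p, t)))) (Function('c')(t, p) = Mul(Add(t, Mul(Add(t, -2), Add(p, t))), Pow(Add(p, -2), -1)) = Mul(Add(t, Mul(Add(-2, t), Add(p, t))), Pow(Add(-2, p), -1)) = Mul(Pow(Add(-2, p), -1), Add(t, Mul(Add(-2, t), Add(p, t)))))
Mul(Function('c')(Function('I')(-4), T), 558) = Mul(Mul(Pow(Add(-2, 30), -1), Add(Pow(Add(2, Mul(-1, -4)), 2), Mul(-1, Add(2, Mul(-1, -4))), Mul(-2, 30), Mul(30, Add(2, Mul(-1, -4))))), 558) = Mul(Mul(Pow(28, -1), Add(Pow(Add(2, 4), 2), Mul(-1, Add(2, 4)), -60, Mul(30, Add(2, 4)))), 558) = Mul(Mul(Rational(1, 28), Add(Pow(6, 2), Mul(-1, 6), -60, Mul(30, 6))), 558) = Mul(Mul(Rational(1, 28), Add(36, -6, -60, 180)), 558) = Mul(Mul(Rational(1, 28), 150), 558) = Mul(Rational(75, 14), 558) = Rational(20925, 7)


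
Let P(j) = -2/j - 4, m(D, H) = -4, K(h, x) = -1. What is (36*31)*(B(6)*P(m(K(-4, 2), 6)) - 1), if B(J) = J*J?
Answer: -141732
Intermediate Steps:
P(j) = -4 - 2/j (P(j) = -2/j - 4 = -4 - 2/j)
B(J) = J**2
(36*31)*(B(6)*P(m(K(-4, 2), 6)) - 1) = (36*31)*(6**2*(-4 - 2/(-4)) - 1) = 1116*(36*(-4 - 2*(-1/4)) - 1) = 1116*(36*(-4 + 1/2) - 1) = 1116*(36*(-7/2) - 1) = 1116*(-126 - 1) = 1116*(-127) = -141732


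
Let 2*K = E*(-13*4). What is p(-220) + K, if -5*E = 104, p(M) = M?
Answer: 1604/5 ≈ 320.80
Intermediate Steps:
E = -104/5 (E = -1/5*104 = -104/5 ≈ -20.800)
K = 2704/5 (K = (-(-1352)*4/5)/2 = (-104/5*(-52))/2 = (1/2)*(5408/5) = 2704/5 ≈ 540.80)
p(-220) + K = -220 + 2704/5 = 1604/5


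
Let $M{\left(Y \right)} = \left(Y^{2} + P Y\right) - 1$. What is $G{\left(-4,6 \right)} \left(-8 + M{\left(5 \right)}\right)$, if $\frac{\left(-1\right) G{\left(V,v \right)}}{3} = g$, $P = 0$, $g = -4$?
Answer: $192$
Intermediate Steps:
$G{\left(V,v \right)} = 12$ ($G{\left(V,v \right)} = \left(-3\right) \left(-4\right) = 12$)
$M{\left(Y \right)} = -1 + Y^{2}$ ($M{\left(Y \right)} = \left(Y^{2} + 0 Y\right) - 1 = \left(Y^{2} + 0\right) - 1 = Y^{2} - 1 = -1 + Y^{2}$)
$G{\left(-4,6 \right)} \left(-8 + M{\left(5 \right)}\right) = 12 \left(-8 - \left(1 - 5^{2}\right)\right) = 12 \left(-8 + \left(-1 + 25\right)\right) = 12 \left(-8 + 24\right) = 12 \cdot 16 = 192$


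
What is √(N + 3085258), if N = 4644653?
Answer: 9*√95431 ≈ 2780.3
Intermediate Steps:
√(N + 3085258) = √(4644653 + 3085258) = √7729911 = 9*√95431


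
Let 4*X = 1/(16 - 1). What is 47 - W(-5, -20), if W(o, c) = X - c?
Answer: 1619/60 ≈ 26.983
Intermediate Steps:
X = 1/60 (X = 1/(4*(16 - 1)) = (¼)/15 = (¼)*(1/15) = 1/60 ≈ 0.016667)
W(o, c) = 1/60 - c
47 - W(-5, -20) = 47 - (1/60 - 1*(-20)) = 47 - (1/60 + 20) = 47 - 1*1201/60 = 47 - 1201/60 = 1619/60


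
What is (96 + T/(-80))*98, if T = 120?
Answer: 9261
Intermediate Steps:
(96 + T/(-80))*98 = (96 + 120/(-80))*98 = (96 + 120*(-1/80))*98 = (96 - 3/2)*98 = (189/2)*98 = 9261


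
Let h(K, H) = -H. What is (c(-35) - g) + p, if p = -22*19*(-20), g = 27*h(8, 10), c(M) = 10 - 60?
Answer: 8580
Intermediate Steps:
c(M) = -50
g = -270 (g = 27*(-1*10) = 27*(-10) = -270)
p = 8360 (p = -418*(-20) = 8360)
(c(-35) - g) + p = (-50 - 1*(-270)) + 8360 = (-50 + 270) + 8360 = 220 + 8360 = 8580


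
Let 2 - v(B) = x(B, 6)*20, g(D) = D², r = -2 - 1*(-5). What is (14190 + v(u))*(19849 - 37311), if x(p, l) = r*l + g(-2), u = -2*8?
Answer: -240137424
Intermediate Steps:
r = 3 (r = -2 + 5 = 3)
u = -16
x(p, l) = 4 + 3*l (x(p, l) = 3*l + (-2)² = 3*l + 4 = 4 + 3*l)
v(B) = -438 (v(B) = 2 - (4 + 3*6)*20 = 2 - (4 + 18)*20 = 2 - 22*20 = 2 - 1*440 = 2 - 440 = -438)
(14190 + v(u))*(19849 - 37311) = (14190 - 438)*(19849 - 37311) = 13752*(-17462) = -240137424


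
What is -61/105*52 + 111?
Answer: 8483/105 ≈ 80.791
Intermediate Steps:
-61/105*52 + 111 = -3172/105 + 111 = 8483/105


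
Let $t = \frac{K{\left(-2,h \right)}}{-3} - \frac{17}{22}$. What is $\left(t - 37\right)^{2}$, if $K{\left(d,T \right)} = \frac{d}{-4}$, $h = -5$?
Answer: $\frac{1567504}{1089} \approx 1439.4$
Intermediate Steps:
$K{\left(d,T \right)} = - \frac{d}{4}$ ($K{\left(d,T \right)} = d \left(- \frac{1}{4}\right) = - \frac{d}{4}$)
$t = - \frac{31}{33}$ ($t = \frac{\left(- \frac{1}{4}\right) \left(-2\right)}{-3} - \frac{17}{22} = \frac{1}{2} \left(- \frac{1}{3}\right) - \frac{17}{22} = - \frac{1}{6} - \frac{17}{22} = - \frac{31}{33} \approx -0.93939$)
$\left(t - 37\right)^{2} = \left(- \frac{31}{33} - 37\right)^{2} = \left(- \frac{1252}{33}\right)^{2} = \frac{1567504}{1089}$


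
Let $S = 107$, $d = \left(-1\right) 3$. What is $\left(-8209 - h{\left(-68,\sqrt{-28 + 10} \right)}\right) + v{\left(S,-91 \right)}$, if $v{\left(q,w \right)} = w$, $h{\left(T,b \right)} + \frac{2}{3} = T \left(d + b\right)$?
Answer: $- \frac{25510}{3} + 204 i \sqrt{2} \approx -8503.3 + 288.5 i$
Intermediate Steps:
$d = -3$
$h{\left(T,b \right)} = - \frac{2}{3} + T \left(-3 + b\right)$
$\left(-8209 - h{\left(-68,\sqrt{-28 + 10} \right)}\right) + v{\left(S,-91 \right)} = \left(-8209 - \left(- \frac{2}{3} - -204 - 68 \sqrt{-28 + 10}\right)\right) - 91 = \left(-8209 - \left(- \frac{2}{3} + 204 - 68 \sqrt{-18}\right)\right) - 91 = \left(-8209 - \left(- \frac{2}{3} + 204 - 68 \cdot 3 i \sqrt{2}\right)\right) - 91 = \left(-8209 - \left(- \frac{2}{3} + 204 - 204 i \sqrt{2}\right)\right) - 91 = \left(-8209 - \left(\frac{610}{3} - 204 i \sqrt{2}\right)\right) - 91 = \left(- \frac{25237}{3} + 204 i \sqrt{2}\right) - 91 = - \frac{25510}{3} + 204 i \sqrt{2}$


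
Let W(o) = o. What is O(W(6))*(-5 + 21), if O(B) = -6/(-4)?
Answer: 24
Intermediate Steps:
O(B) = 3/2 (O(B) = -6*(-1/4) = 3/2)
O(W(6))*(-5 + 21) = 3*(-5 + 21)/2 = (3/2)*16 = 24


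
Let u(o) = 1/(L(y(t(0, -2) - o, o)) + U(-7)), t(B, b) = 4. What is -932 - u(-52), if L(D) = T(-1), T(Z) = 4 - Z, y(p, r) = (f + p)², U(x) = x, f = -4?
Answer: -1863/2 ≈ -931.50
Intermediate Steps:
y(p, r) = (-4 + p)²
L(D) = 5 (L(D) = 4 - 1*(-1) = 4 + 1 = 5)
u(o) = -½ (u(o) = 1/(5 - 7) = 1/(-2) = -½)
-932 - u(-52) = -932 - 1*(-½) = -932 + ½ = -1863/2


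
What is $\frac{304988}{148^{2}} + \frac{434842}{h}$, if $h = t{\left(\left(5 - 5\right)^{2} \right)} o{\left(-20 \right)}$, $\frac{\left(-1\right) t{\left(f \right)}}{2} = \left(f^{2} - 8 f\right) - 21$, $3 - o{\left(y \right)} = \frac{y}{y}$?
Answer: $\frac{596899885}{114996} \approx 5190.6$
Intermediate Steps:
$o{\left(y \right)} = 2$ ($o{\left(y \right)} = 3 - \frac{y}{y} = 3 - 1 = 2$)
$t{\left(f \right)} = 42 - 2 f^{2} + 16 f$ ($t{\left(f \right)} = - 2 \left(\left(f^{2} - 8 f\right) - 21\right) = - 2 \left(-21 + f^{2} - 8 f\right) = 42 - 2 f^{2} + 16 f$)
$h = 84$ ($h = \left(42 - 2 \left(\left(5 - 5\right)^{2}\right)^{2} + 16 \left(5 - 5\right)^{2}\right) 2 = \left(42 - 2 \left(0^{2}\right)^{2} + 16 \cdot 0^{2}\right) 2 = \left(42 - 2 \cdot 0^{2} + 16 \cdot 0\right) 2 = \left(42 - 0 + 0\right) 2 = \left(42 + 0 + 0\right) 2 = 42 \cdot 2 = 84$)
$\frac{304988}{148^{2}} + \frac{434842}{h} = \frac{304988}{148^{2}} + \frac{434842}{84} = \frac{304988}{21904} + 434842 \cdot \frac{1}{84} = 304988 \cdot \frac{1}{21904} + \frac{217421}{42} = \frac{76247}{5476} + \frac{217421}{42} = \frac{596899885}{114996}$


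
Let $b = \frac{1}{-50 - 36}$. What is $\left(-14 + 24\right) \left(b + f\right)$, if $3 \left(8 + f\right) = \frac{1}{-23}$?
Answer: $- \frac{238135}{2967} \approx -80.261$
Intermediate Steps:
$b = - \frac{1}{86}$ ($b = \frac{1}{-86} = - \frac{1}{86} \approx -0.011628$)
$f = - \frac{553}{69}$ ($f = -8 + \frac{1}{3 \left(-23\right)} = -8 + \frac{1}{3} \left(- \frac{1}{23}\right) = -8 - \frac{1}{69} = - \frac{553}{69} \approx -8.0145$)
$\left(-14 + 24\right) \left(b + f\right) = \left(-14 + 24\right) \left(- \frac{1}{86} - \frac{553}{69}\right) = 10 \left(- \frac{47627}{5934}\right) = - \frac{238135}{2967}$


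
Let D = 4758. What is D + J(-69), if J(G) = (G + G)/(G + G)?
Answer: 4759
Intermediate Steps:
J(G) = 1 (J(G) = (2*G)/((2*G)) = (2*G)*(1/(2*G)) = 1)
D + J(-69) = 4758 + 1 = 4759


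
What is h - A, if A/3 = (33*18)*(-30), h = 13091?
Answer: 66551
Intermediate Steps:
A = -53460 (A = 3*((33*18)*(-30)) = 3*(594*(-30)) = 3*(-17820) = -53460)
h - A = 13091 - 1*(-53460) = 13091 + 53460 = 66551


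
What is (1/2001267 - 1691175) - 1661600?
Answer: -6709797965924/2001267 ≈ -3.3528e+6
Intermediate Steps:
(1/2001267 - 1691175) - 1661600 = -3384492718724/2001267 - 1661600 = -6709797965924/2001267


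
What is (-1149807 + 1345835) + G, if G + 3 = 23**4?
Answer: 475866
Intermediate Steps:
G = 279838 (G = -3 + 23**4 = -3 + 279841 = 279838)
(-1149807 + 1345835) + G = (-1149807 + 1345835) + 279838 = 196028 + 279838 = 475866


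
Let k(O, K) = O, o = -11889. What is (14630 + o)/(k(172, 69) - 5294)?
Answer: -2741/5122 ≈ -0.53514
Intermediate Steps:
(14630 + o)/(k(172, 69) - 5294) = (14630 - 11889)/(172 - 5294) = 2741/(-5122) = 2741*(-1/5122) = -2741/5122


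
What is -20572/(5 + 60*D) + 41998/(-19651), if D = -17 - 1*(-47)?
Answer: -480066762/35470055 ≈ -13.534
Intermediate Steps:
D = 30 (D = -17 + 47 = 30)
-20572/(5 + 60*D) + 41998/(-19651) = -20572/(5 + 60*30) + 41998/(-19651) = -20572/(5 + 1800) + 41998*(-1/19651) = -20572/1805 - 41998/19651 = -480066762/35470055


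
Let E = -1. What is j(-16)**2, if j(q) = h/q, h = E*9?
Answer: 81/256 ≈ 0.31641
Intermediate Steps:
h = -9 (h = -1*9 = -9)
j(q) = -9/q
j(-16)**2 = (-9/(-16))**2 = (-9*(-1/16))**2 = (9/16)**2 = 81/256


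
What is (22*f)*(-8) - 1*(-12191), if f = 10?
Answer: 10431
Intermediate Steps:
(22*f)*(-8) - 1*(-12191) = (22*10)*(-8) - 1*(-12191) = 220*(-8) + 12191 = -1760 + 12191 = 10431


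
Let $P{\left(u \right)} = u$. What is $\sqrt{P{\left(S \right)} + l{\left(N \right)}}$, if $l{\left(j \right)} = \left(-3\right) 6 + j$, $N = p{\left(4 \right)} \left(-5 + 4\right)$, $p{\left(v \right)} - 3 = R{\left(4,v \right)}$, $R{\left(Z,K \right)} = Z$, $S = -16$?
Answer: $i \sqrt{41} \approx 6.4031 i$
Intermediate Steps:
$p{\left(v \right)} = 7$ ($p{\left(v \right)} = 3 + 4 = 7$)
$N = -7$ ($N = 7 \left(-5 + 4\right) = 7 \left(-1\right) = -7$)
$l{\left(j \right)} = -18 + j$
$\sqrt{P{\left(S \right)} + l{\left(N \right)}} = \sqrt{-16 - 25} = \sqrt{-41} = i \sqrt{41}$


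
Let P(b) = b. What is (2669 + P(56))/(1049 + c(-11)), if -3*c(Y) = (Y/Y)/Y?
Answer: 89925/34618 ≈ 2.5976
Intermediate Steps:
c(Y) = -1/(3*Y) (c(Y) = -Y/Y/(3*Y) = -1/(3*Y))
(2669 + P(56))/(1049 + c(-11)) = (2669 + 56)/(1049 - 1/3/(-11)) = 2725/(1049 - 1/3*(-1/11)) = 2725/(1049 + 1/33) = 2725/(34618/33) = 2725*(33/34618) = 89925/34618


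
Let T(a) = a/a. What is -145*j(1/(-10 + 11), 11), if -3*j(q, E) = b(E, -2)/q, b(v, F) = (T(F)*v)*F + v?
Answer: -1595/3 ≈ -531.67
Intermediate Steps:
T(a) = 1
b(v, F) = v + F*v (b(v, F) = (1*v)*F + v = v*F + v = F*v + v = v + F*v)
j(q, E) = E/(3*q) (j(q, E) = -E*(1 - 2)/(3*q) = -E*(-1)/(3*q) = -(-E)/(3*q) = -(-1)*E/(3*q) = E/(3*q))
-145*j(1/(-10 + 11), 11) = -145*11/(3*(1/(-10 + 11))) = -145*11/(3*(1/1)) = -145*11/(3*1) = -145*11/3 = -1595/3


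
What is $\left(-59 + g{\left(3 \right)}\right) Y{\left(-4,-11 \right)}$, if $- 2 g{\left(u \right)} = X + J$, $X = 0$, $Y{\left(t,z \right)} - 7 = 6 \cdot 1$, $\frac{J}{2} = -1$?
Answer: $-754$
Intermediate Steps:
$J = -2$ ($J = 2 \left(-1\right) = -2$)
$Y{\left(t,z \right)} = 13$ ($Y{\left(t,z \right)} = 7 + 6 \cdot 1 = 7 + 6 = 13$)
$g{\left(u \right)} = 1$ ($g{\left(u \right)} = - \frac{0 - 2}{2} = \left(- \frac{1}{2}\right) \left(-2\right) = 1$)
$\left(-59 + g{\left(3 \right)}\right) Y{\left(-4,-11 \right)} = \left(-59 + 1\right) 13 = \left(-58\right) 13 = -754$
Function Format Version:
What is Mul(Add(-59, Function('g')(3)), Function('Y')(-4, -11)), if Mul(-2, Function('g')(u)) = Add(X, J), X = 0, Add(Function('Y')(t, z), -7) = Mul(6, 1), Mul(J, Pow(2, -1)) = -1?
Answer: -754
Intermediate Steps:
J = -2 (J = Mul(2, -1) = -2)
Function('Y')(t, z) = 13 (Function('Y')(t, z) = Add(7, Mul(6, 1)) = Add(7, 6) = 13)
Function('g')(u) = 1 (Function('g')(u) = Mul(Rational(-1, 2), Add(0, -2)) = Mul(Rational(-1, 2), -2) = 1)
Mul(Add(-59, Function('g')(3)), Function('Y')(-4, -11)) = Mul(Add(-59, 1), 13) = Mul(-58, 13) = -754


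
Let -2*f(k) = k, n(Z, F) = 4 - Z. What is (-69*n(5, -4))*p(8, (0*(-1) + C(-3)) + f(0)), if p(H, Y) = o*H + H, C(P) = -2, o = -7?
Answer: -3312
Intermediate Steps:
f(k) = -k/2
p(H, Y) = -6*H (p(H, Y) = -7*H + H = -6*H)
(-69*n(5, -4))*p(8, (0*(-1) + C(-3)) + f(0)) = (-69*(4 - 1*5))*(-6*8) = -69*(4 - 5)*(-48) = -69*(-1)*(-48) = 69*(-48) = -3312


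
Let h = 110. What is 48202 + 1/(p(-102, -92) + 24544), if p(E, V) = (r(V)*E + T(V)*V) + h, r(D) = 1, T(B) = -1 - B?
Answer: 779908361/16180 ≈ 48202.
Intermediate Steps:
p(E, V) = 110 + E + V*(-1 - V) (p(E, V) = (1*E + (-1 - V)*V) + 110 = (E + V*(-1 - V)) + 110 = 110 + E + V*(-1 - V))
48202 + 1/(p(-102, -92) + 24544) = 48202 + 1/((110 - 102 - 1*(-92)*(1 - 92)) + 24544) = 48202 + 1/((110 - 102 - 1*(-92)*(-91)) + 24544) = 48202 + 1/((110 - 102 - 8372) + 24544) = 48202 + 1/(-8364 + 24544) = 48202 + 1/16180 = 779908361/16180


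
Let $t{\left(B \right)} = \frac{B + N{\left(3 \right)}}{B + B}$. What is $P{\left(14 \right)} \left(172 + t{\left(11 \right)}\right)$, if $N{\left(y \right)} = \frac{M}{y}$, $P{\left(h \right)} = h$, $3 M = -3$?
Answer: $\frac{79688}{33} \approx 2414.8$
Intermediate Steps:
$M = -1$ ($M = \frac{1}{3} \left(-3\right) = -1$)
$N{\left(y \right)} = - \frac{1}{y}$
$t{\left(B \right)} = \frac{- \frac{1}{3} + B}{2 B}$ ($t{\left(B \right)} = \frac{B - \frac{1}{3}}{B + B} = \frac{B - \frac{1}{3}}{2 B} = \left(B - \frac{1}{3}\right) \frac{1}{2 B} = \left(- \frac{1}{3} + B\right) \frac{1}{2 B} = \frac{- \frac{1}{3} + B}{2 B}$)
$P{\left(14 \right)} \left(172 + t{\left(11 \right)}\right) = 14 \left(172 + \frac{-1 + 3 \cdot 11}{6 \cdot 11}\right) = 14 \left(172 + \frac{1}{6} \cdot \frac{1}{11} \left(-1 + 33\right)\right) = 14 \left(172 + \frac{1}{6} \cdot \frac{1}{11} \cdot 32\right) = 14 \left(172 + \frac{16}{33}\right) = 14 \cdot \frac{5692}{33} = \frac{79688}{33}$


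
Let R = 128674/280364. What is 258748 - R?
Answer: 5181678257/20026 ≈ 2.5875e+5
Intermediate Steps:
R = 9191/20026 (R = 128674*(1/280364) = 9191/20026 ≈ 0.45895)
258748 - R = 258748 - 1*9191/20026 = 258748 - 9191/20026 = 5181678257/20026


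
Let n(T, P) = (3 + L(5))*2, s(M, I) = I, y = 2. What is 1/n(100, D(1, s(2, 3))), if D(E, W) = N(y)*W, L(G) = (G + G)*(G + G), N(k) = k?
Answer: 1/206 ≈ 0.0048544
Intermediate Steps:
L(G) = 4*G² (L(G) = (2*G)*(2*G) = 4*G²)
D(E, W) = 2*W
n(T, P) = 206 (n(T, P) = (3 + 4*5²)*2 = (3 + 4*25)*2 = (3 + 100)*2 = 103*2 = 206)
1/n(100, D(1, s(2, 3))) = 1/206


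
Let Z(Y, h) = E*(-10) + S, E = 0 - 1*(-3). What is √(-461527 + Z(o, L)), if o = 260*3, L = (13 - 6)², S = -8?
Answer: 3*I*√51285 ≈ 679.39*I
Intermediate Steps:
E = 3 (E = 0 + 3 = 3)
L = 49 (L = 7² = 49)
o = 780
Z(Y, h) = -38 (Z(Y, h) = 3*(-10) - 8 = -30 - 8 = -38)
√(-461527 + Z(o, L)) = √(-461527 - 38) = √(-461565) = 3*I*√51285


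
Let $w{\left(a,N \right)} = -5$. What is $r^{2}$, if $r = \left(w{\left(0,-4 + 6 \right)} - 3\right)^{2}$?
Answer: $4096$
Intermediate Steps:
$r = 64$ ($r = \left(-5 - 3\right)^{2} = \left(-8\right)^{2} = 64$)
$r^{2} = 64^{2} = 4096$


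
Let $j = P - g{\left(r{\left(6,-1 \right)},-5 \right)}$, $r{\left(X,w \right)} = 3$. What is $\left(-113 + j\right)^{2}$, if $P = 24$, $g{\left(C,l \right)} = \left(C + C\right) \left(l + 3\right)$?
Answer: $5929$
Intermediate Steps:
$g{\left(C,l \right)} = 2 C \left(3 + l\right)$
$j = 36$ ($j = 24 - 2 \cdot 3 \left(3 - 5\right) = 24 - 2 \cdot 3 \left(-2\right) = 24 - -12 = 24 + 12 = 36$)
$\left(-113 + j\right)^{2} = \left(-113 + 36\right)^{2} = \left(-77\right)^{2} = 5929$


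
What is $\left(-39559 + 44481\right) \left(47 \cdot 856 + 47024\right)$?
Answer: $429474032$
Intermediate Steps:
$\left(-39559 + 44481\right) \left(47 \cdot 856 + 47024\right) = 4922 \left(40232 + 47024\right) = 4922 \cdot 87256 = 429474032$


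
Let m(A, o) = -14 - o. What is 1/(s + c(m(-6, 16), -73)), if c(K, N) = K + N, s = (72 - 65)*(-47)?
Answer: -1/432 ≈ -0.0023148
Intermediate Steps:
s = -329 (s = 7*(-47) = -329)
1/(s + c(m(-6, 16), -73)) = 1/(-329 + ((-14 - 1*16) - 73)) = 1/(-329 + ((-14 - 16) - 73)) = 1/(-329 + (-30 - 73)) = 1/(-329 - 103) = 1/(-432) = -1/432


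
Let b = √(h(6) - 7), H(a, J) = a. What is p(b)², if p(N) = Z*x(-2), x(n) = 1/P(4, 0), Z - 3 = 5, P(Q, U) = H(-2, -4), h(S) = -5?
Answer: 16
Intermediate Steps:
P(Q, U) = -2
Z = 8 (Z = 3 + 5 = 8)
x(n) = -½ (x(n) = 1/(-2) = -½)
b = 2*I*√3 (b = √(-5 - 7) = √(-12) = 2*I*√3 ≈ 3.4641*I)
p(N) = -4 (p(N) = 8*(-½) = -4)
p(b)² = (-4)² = 16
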